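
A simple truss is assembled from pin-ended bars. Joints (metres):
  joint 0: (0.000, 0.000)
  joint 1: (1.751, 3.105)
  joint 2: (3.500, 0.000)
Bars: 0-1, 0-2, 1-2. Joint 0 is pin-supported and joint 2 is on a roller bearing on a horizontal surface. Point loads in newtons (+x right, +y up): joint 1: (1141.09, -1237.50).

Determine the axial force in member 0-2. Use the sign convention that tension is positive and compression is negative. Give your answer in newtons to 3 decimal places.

918.951

N=3 nodes, M=3 members, R=3 reactions → 2N=6, M+R=6
member 0 (0-1): L=3.5647, (cx,cy)=(0.4912,0.8710)
member 1 (0-2): L=3.5000, (cx,cy)=(1.0000,0.0000)
member 2 (1-2): L=3.5637, (cx,cy)=(0.4908,-0.8713)
solve A·x = −loads:
  F[0-1] = +452.2318 N (tension)
  F[0-2] = +918.9507 N (tension)
  F[1-2] = -1872.4263 N (compression)
  Rx@0 = -1141.0900 N
  Ry@0 = -393.9134 N
  Ry@2 = +1631.4134 N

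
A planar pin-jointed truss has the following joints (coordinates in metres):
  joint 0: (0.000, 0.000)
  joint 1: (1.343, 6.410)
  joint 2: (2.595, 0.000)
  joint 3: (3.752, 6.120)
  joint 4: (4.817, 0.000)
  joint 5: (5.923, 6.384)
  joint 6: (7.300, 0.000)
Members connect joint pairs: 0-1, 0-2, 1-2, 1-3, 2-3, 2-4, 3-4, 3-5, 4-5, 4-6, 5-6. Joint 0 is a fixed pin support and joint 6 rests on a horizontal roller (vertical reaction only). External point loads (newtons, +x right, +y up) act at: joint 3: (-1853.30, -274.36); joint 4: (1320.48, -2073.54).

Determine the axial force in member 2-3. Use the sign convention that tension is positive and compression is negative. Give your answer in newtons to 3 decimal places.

N=7 nodes, M=11 members, R=3 reactions → 2N=14, M+R=14
member 0 (0-1): L=6.5492, (cx,cy)=(0.2051,0.9787)
member 1 (0-2): L=2.5950, (cx,cy)=(1.0000,0.0000)
member 2 (1-2): L=6.5311, (cx,cy)=(0.1917,-0.9815)
member 3 (1-3): L=2.4264, (cx,cy)=(0.9928,-0.1195)
member 4 (2-3): L=6.2284, (cx,cy)=(0.1858,0.9826)
member 5 (2-4): L=2.2220, (cx,cy)=(1.0000,0.0000)
member 6 (3-4): L=6.2120, (cx,cy)=(0.1714,-0.9852)
member 7 (3-5): L=2.1870, (cx,cy)=(0.9927,0.1207)
member 8 (4-5): L=6.4791, (cx,cy)=(0.1707,0.9853)
member 9 (4-6): L=2.4830, (cx,cy)=(1.0000,0.0000)
member 10 (5-6): L=6.5308, (cx,cy)=(0.2108,-0.9775)
solve A·x = −loads:
  F[0-1] = -2444.3045 N (compression)
  F[0-2] = -31.5815 N (compression)
  F[1-2] = +2559.2217 N (tension)
  F[1-3] = -998.9956 N (compression)
  F[2-3] = -2556.2506 N (compression)
  F[2-4] = +933.8684 N (tension)
  F[3-4] = +2152.0102 N (tension)
  F[3-5] = +17.7944 N (tension)
  F[4-5] = -47.3019 N (compression)
  F[4-6] = -9.5897 N (compression)
  F[5-6] = +45.4821 N (tension)
  Rx@0 = +532.8200 N
  Ry@0 = +2392.3596 N
  Ry@6 = -44.4596 N

-2556.251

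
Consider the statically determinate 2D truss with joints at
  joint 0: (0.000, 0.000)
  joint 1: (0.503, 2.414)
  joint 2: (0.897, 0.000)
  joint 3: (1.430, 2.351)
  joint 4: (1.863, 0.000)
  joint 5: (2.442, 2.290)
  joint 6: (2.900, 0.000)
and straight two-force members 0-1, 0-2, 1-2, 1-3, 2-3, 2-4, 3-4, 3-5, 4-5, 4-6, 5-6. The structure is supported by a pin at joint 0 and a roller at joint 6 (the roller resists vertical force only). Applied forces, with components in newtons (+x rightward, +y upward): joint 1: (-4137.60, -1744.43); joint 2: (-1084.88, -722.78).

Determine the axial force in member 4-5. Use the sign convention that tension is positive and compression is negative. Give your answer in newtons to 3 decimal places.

-2928.967

N=7 nodes, M=11 members, R=3 reactions → 2N=14, M+R=14
member 0 (0-1): L=2.4658, (cx,cy)=(0.2040,0.9790)
member 1 (0-2): L=0.8970, (cx,cy)=(1.0000,0.0000)
member 2 (1-2): L=2.4459, (cx,cy)=(0.1611,-0.9869)
member 3 (1-3): L=0.9291, (cx,cy)=(0.9977,-0.0678)
member 4 (2-3): L=2.4107, (cx,cy)=(0.2211,0.9753)
member 5 (2-4): L=0.9660, (cx,cy)=(1.0000,0.0000)
member 6 (3-4): L=2.3905, (cx,cy)=(0.1811,-0.9835)
member 7 (3-5): L=1.0138, (cx,cy)=(0.9982,-0.0602)
member 8 (4-5): L=2.3621, (cx,cy)=(0.2451,0.9695)
member 9 (4-6): L=1.0370, (cx,cy)=(1.0000,0.0000)
member 10 (5-6): L=2.3354, (cx,cy)=(0.1961,-0.9806)
solve A·x = −loads:
  F[0-1] = -5500.9381 N (compression)
  F[0-2] = -4100.3621 N (compression)
  F[1-2] = +3520.4211 N (tension)
  F[1-3] = +2454.0493 N (tension)
  F[2-3] = -2821.4969 N (compression)
  F[2-4] = -1824.5655 N (compression)
  F[3-4] = +2887.3687 N (tension)
  F[3-5] = +1303.9373 N (tension)
  F[4-5] = -2928.9672 N (compression)
  F[4-6] = -583.6127 N (compression)
  F[5-6] = +2975.8527 N (tension)
  Rx@0 = +5222.4800 N
  Ry@0 = +5385.2736 N
  Ry@6 = -2918.0636 N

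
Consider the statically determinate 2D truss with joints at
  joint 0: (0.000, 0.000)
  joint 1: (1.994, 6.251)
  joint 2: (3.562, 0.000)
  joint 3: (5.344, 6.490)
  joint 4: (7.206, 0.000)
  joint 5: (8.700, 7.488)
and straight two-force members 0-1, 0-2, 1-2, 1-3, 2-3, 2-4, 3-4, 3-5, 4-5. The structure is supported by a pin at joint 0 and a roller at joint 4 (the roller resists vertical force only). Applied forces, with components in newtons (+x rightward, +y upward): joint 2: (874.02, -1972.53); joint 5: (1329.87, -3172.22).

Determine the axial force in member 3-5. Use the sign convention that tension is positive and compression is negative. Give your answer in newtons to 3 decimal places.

N=6 nodes, M=9 members, R=3 reactions → 2N=12, M+R=12
member 0 (0-1): L=6.5613, (cx,cy)=(0.3039,0.9527)
member 1 (0-2): L=3.5620, (cx,cy)=(1.0000,0.0000)
member 2 (1-2): L=6.4447, (cx,cy)=(0.2433,-0.9700)
member 3 (1-3): L=3.3585, (cx,cy)=(0.9975,0.0712)
member 4 (2-3): L=6.7302, (cx,cy)=(0.2648,0.9643)
member 5 (2-4): L=3.6440, (cx,cy)=(1.0000,0.0000)
member 6 (3-4): L=6.7518, (cx,cy)=(0.2758,-0.9612)
member 7 (3-5): L=3.5012, (cx,cy)=(0.9585,0.2850)
member 8 (4-5): L=7.6356, (cx,cy)=(0.1957,0.9807)
solve A·x = −loads:
  F[0-1] = +1093.8480 N (tension)
  F[0-2] = +1871.4676 N (tension)
  F[1-2] = -1031.4877 N (compression)
  F[1-3] = +584.8685 N (tension)
  F[2-3] = +3083.0570 N (tension)
  F[2-4] = -69.8370 N (compression)
  F[3-4] = -2490.7229 N (compression)
  F[3-5] = +2176.8999 N (tension)
  F[4-5] = -3867.4797 N (compression)
  Rx@0 = -2203.8900 N
  Ry@0 = -1042.1127 N
  Ry@4 = +6186.8627 N

2176.900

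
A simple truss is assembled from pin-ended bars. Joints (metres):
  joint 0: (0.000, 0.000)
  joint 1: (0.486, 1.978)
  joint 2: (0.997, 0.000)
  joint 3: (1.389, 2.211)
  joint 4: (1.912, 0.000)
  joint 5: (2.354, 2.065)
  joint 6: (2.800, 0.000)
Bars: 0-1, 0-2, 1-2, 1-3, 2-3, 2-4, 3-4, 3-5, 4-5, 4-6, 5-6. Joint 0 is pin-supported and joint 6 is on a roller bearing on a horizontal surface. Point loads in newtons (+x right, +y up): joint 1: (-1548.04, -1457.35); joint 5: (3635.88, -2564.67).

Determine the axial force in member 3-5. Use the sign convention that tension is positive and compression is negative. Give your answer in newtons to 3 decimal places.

N=7 nodes, M=11 members, R=3 reactions → 2N=14, M+R=14
member 0 (0-1): L=2.0368, (cx,cy)=(0.2386,0.9711)
member 1 (0-2): L=0.9970, (cx,cy)=(1.0000,0.0000)
member 2 (1-2): L=2.0429, (cx,cy)=(0.2501,-0.9682)
member 3 (1-3): L=0.9326, (cx,cy)=(0.9683,0.2498)
member 4 (2-3): L=2.2455, (cx,cy)=(0.1746,0.9846)
member 5 (2-4): L=0.9150, (cx,cy)=(1.0000,0.0000)
member 6 (3-4): L=2.2720, (cx,cy)=(0.2302,-0.9731)
member 7 (3-5): L=0.9760, (cx,cy)=(0.9887,-0.1496)
member 8 (4-5): L=2.1118, (cx,cy)=(0.2093,0.9779)
member 9 (4-6): L=0.8880, (cx,cy)=(1.0000,0.0000)
member 10 (5-6): L=2.1126, (cx,cy)=(0.2111,-0.9775)
solve A·x = −loads:
  F[0-1] = -25.7736 N (compression)
  F[0-2] = +2093.9897 N (tension)
  F[1-2] = -1001.6613 N (compression)
  F[1-3] = +1851.1432 N (tension)
  F[2-3] = +984.9454 N (tension)
  F[2-4] = +1671.4998 N (tension)
  F[3-4] = -1843.2153 N (compression)
  F[3-5] = +2415.8580 N (tension)
  F[4-5] = +1834.3452 N (tension)
  F[4-6] = +863.2726 N (tension)
  F[5-6] = -4089.1534 N (compression)
  Rx@0 = -2087.8400 N
  Ry@0 = +25.0292 N
  Ry@6 = +3996.9908 N

2415.858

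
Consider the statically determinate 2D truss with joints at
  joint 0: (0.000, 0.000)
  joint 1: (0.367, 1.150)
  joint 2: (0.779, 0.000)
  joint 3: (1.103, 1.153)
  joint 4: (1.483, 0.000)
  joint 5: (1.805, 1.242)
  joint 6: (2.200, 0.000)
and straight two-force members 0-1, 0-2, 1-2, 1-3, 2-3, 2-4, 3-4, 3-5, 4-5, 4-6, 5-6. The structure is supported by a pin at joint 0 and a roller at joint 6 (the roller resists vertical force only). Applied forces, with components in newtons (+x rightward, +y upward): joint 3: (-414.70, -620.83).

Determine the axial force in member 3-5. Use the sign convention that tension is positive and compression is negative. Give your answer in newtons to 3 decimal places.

-56.512

N=7 nodes, M=11 members, R=3 reactions → 2N=14, M+R=14
member 0 (0-1): L=1.2071, (cx,cy)=(0.3040,0.9527)
member 1 (0-2): L=0.7790, (cx,cy)=(1.0000,0.0000)
member 2 (1-2): L=1.2216, (cx,cy)=(0.3373,-0.9414)
member 3 (1-3): L=0.7360, (cx,cy)=(1.0000,0.0041)
member 4 (2-3): L=1.1977, (cx,cy)=(0.2705,0.9627)
member 5 (2-4): L=0.7040, (cx,cy)=(1.0000,0.0000)
member 6 (3-4): L=1.2140, (cx,cy)=(0.3130,-0.9497)
member 7 (3-5): L=0.7076, (cx,cy)=(0.9921,0.1258)
member 8 (4-5): L=1.2831, (cx,cy)=(0.2510,0.9680)
member 9 (4-6): L=0.7170, (cx,cy)=(1.0000,0.0000)
member 10 (5-6): L=1.3033, (cx,cy)=(0.3031,-0.9530)
solve A·x = −loads:
  F[0-1] = -553.0898 N (compression)
  F[0-2] = -246.5473 N (compression)
  F[1-2] = +558.1598 N (tension)
  F[1-3] = -356.4060 N (compression)
  F[2-3] = -545.8082 N (compression)
  F[2-4] = +89.3594 N (tension)
  F[3-4] = -106.3742 N (compression)
  F[3-5] = -56.5116 N (compression)
  F[4-5] = +104.3689 N (tension)
  F[4-6] = +29.8702 N (tension)
  F[5-6] = -98.5566 N (compression)
  Rx@0 = +414.7000 N
  Ry@0 = +526.9089 N
  Ry@6 = +93.9211 N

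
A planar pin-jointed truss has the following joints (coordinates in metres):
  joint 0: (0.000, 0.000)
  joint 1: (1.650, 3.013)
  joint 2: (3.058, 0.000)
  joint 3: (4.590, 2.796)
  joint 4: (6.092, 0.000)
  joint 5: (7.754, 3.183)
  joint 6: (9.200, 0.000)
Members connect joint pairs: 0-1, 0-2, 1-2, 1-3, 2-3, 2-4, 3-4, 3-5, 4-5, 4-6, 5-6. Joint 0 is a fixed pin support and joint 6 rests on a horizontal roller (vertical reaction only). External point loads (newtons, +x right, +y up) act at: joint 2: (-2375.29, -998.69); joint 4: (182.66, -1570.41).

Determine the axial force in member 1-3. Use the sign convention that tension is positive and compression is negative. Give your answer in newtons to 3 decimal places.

-1261.974

N=7 nodes, M=11 members, R=3 reactions → 2N=14, M+R=14
member 0 (0-1): L=3.4352, (cx,cy)=(0.4803,0.8771)
member 1 (0-2): L=3.0580, (cx,cy)=(1.0000,0.0000)
member 2 (1-2): L=3.3258, (cx,cy)=(0.4234,-0.9060)
member 3 (1-3): L=2.9480, (cx,cy)=(0.9973,-0.0736)
member 4 (2-3): L=3.1882, (cx,cy)=(0.4805,0.8770)
member 5 (2-4): L=3.0340, (cx,cy)=(1.0000,0.0000)
member 6 (3-4): L=3.1739, (cx,cy)=(0.4732,-0.8809)
member 7 (3-5): L=3.1876, (cx,cy)=(0.9926,0.1214)
member 8 (4-5): L=3.5908, (cx,cy)=(0.4629,0.8864)
member 9 (4-6): L=3.1080, (cx,cy)=(1.0000,0.0000)
member 10 (5-6): L=3.4961, (cx,cy)=(0.4136,-0.9105)
solve A·x = −loads:
  F[0-1] = -1365.0310 N (compression)
  F[0-2] = -1536.9784 N (compression)
  F[1-2] = +1424.0720 N (tension)
  F[1-3] = -1261.9742 N (compression)
  F[2-3] = -332.3470 N (compression)
  F[2-4] = +1600.9105 N (tension)
  F[3-4] = +26.7340 N (tension)
  F[3-5] = -1441.5658 N (compression)
  F[4-5] = +1745.0322 N (tension)
  F[4-6] = +623.2112 N (tension)
  F[5-6] = -1506.7642 N (compression)
  Rx@0 = +2192.6300 N
  Ry@0 = +1197.2596 N
  Ry@6 = +1371.8404 N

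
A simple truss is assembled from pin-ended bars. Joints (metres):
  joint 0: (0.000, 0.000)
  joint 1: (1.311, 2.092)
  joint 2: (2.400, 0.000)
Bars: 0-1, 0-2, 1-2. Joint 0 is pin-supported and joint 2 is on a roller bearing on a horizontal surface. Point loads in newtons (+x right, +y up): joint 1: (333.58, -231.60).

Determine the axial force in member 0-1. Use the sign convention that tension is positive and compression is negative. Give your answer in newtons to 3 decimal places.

219.130

N=3 nodes, M=3 members, R=3 reactions → 2N=6, M+R=6
member 0 (0-1): L=2.4688, (cx,cy)=(0.5310,0.8474)
member 1 (0-2): L=2.4000, (cx,cy)=(1.0000,0.0000)
member 2 (1-2): L=2.3585, (cx,cy)=(0.4617,-0.8870)
solve A·x = −loads:
  F[0-1] = +219.1299 N (tension)
  F[0-2] = +217.2181 N (tension)
  F[1-2] = -470.4338 N (compression)
  Rx@0 = -333.5800 N
  Ry@0 = -185.6821 N
  Ry@2 = +417.2821 N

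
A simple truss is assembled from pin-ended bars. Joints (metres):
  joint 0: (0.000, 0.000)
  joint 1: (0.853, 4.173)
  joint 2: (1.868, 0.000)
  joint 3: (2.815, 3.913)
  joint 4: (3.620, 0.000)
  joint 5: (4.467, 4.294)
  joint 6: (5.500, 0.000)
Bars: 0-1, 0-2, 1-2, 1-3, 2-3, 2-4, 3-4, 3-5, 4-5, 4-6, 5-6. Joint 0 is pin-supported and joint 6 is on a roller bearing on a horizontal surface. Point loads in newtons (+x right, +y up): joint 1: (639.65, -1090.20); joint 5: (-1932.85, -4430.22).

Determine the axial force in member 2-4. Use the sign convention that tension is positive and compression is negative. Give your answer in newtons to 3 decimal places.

200.366

N=7 nodes, M=11 members, R=3 reactions → 2N=14, M+R=14
member 0 (0-1): L=4.2593, (cx,cy)=(0.2003,0.9797)
member 1 (0-2): L=1.8680, (cx,cy)=(1.0000,0.0000)
member 2 (1-2): L=4.2947, (cx,cy)=(0.2363,-0.9717)
member 3 (1-3): L=1.9792, (cx,cy)=(0.9913,-0.1314)
member 4 (2-3): L=4.0260, (cx,cy)=(0.2352,0.9719)
member 5 (2-4): L=1.7520, (cx,cy)=(1.0000,0.0000)
member 6 (3-4): L=3.9949, (cx,cy)=(0.2015,-0.9795)
member 7 (3-5): L=1.6954, (cx,cy)=(0.9744,0.2247)
member 8 (4-5): L=4.3767, (cx,cy)=(0.1935,0.9811)
member 9 (4-6): L=1.8800, (cx,cy)=(1.0000,0.0000)
member 10 (5-6): L=4.4165, (cx,cy)=(0.2339,-0.9723)
solve A·x = −loads:
  F[0-1] = -2834.3248 N (compression)
  F[0-2] = -725.5749 N (compression)
  F[1-2] = +1963.8300 N (tension)
  F[1-3] = -1686.0180 N (compression)
  F[2-3] = -1963.2827 N (compression)
  F[2-4] = +200.3658 N (tension)
  F[3-4] = +1164.4912 N (tension)
  F[3-5] = -2430.0237 N (compression)
  F[4-5] = -1162.5825 N (compression)
  F[4-6] = +660.0027 N (tension)
  F[5-6] = -2821.7867 N (compression)
  Rx@0 = +1293.2000 N
  Ry@0 = +2776.9046 N
  Ry@6 = +2743.5154 N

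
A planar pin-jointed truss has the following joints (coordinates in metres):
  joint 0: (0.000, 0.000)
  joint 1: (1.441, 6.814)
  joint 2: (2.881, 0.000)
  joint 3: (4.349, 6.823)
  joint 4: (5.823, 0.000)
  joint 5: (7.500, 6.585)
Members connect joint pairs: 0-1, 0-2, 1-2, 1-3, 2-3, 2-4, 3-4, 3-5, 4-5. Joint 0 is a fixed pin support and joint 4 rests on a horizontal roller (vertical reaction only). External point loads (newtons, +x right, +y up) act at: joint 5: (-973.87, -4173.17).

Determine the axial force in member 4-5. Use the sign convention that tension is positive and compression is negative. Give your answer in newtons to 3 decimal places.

N=6 nodes, M=9 members, R=3 reactions → 2N=12, M+R=12
member 0 (0-1): L=6.9647, (cx,cy)=(0.2069,0.9784)
member 1 (0-2): L=2.8810, (cx,cy)=(1.0000,0.0000)
member 2 (1-2): L=6.9645, (cx,cy)=(0.2068,-0.9784)
member 3 (1-3): L=2.9080, (cx,cy)=(1.0000,0.0031)
member 4 (2-3): L=6.9791, (cx,cy)=(0.2103,0.9776)
member 5 (2-4): L=2.9420, (cx,cy)=(1.0000,0.0000)
member 6 (3-4): L=6.9804, (cx,cy)=(0.2112,-0.9775)
member 7 (3-5): L=3.1600, (cx,cy)=(0.9972,-0.0753)
member 8 (4-5): L=6.7952, (cx,cy)=(0.2468,0.9691)
solve A·x = −loads:
  F[0-1] = +102.7685 N (tension)
  F[0-2] = -995.1328 N (compression)
  F[1-2] = -102.6310 N (compression)
  F[1-3] = +42.4833 N (tension)
  F[2-3] = +102.7111 N (tension)
  F[2-4] = -1037.9575 N (compression)
  F[3-4] = -109.6050 N (compression)
  F[3-5] = +87.4805 N (tension)
  F[4-5] = -4299.5740 N (compression)
  Rx@0 = +973.8700 N
  Ry@0 = -100.5448 N
  Ry@4 = +4273.7148 N

-4299.574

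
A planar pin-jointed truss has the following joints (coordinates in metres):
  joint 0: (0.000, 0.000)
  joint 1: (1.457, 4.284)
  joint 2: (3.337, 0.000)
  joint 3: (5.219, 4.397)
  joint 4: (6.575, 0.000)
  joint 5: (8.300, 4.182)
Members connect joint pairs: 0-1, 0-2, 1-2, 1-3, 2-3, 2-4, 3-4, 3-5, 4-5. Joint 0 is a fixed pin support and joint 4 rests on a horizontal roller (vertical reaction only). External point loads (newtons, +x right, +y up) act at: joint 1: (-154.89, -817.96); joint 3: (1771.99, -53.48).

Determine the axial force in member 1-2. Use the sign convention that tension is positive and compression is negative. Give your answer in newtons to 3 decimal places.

-1342.143

N=6 nodes, M=9 members, R=3 reactions → 2N=12, M+R=12
member 0 (0-1): L=4.5250, (cx,cy)=(0.3220,0.9467)
member 1 (0-2): L=3.3370, (cx,cy)=(1.0000,0.0000)
member 2 (1-2): L=4.6784, (cx,cy)=(0.4019,-0.9157)
member 3 (1-3): L=3.7637, (cx,cy)=(0.9995,0.0300)
member 4 (2-3): L=4.7828, (cx,cy)=(0.3935,0.9193)
member 5 (2-4): L=3.2380, (cx,cy)=(1.0000,0.0000)
member 6 (3-4): L=4.6013, (cx,cy)=(0.2947,-0.9556)
member 7 (3-5): L=3.0885, (cx,cy)=(0.9976,-0.0696)
member 8 (4-5): L=4.5238, (cx,cy)=(0.3813,0.9244)
solve A·x = −loads:
  F[0-1] = +460.9042 N (tension)
  F[0-2] = +1468.6935 N (tension)
  F[1-2] = -1342.1428 N (compression)
  F[1-3] = +843.0169 N (tension)
  F[2-3] = +1336.8530 N (tension)
  F[2-4] = +403.3145 N (tension)
  F[3-4] = -1368.5751 N (compression)
  F[3-5] = -0.0000 N (compression)
  F[4-5] = +0.0000 N (tension)
  Rx@0 = -1617.1000 N
  Ry@0 = -436.3579 N
  Ry@4 = +1307.7979 N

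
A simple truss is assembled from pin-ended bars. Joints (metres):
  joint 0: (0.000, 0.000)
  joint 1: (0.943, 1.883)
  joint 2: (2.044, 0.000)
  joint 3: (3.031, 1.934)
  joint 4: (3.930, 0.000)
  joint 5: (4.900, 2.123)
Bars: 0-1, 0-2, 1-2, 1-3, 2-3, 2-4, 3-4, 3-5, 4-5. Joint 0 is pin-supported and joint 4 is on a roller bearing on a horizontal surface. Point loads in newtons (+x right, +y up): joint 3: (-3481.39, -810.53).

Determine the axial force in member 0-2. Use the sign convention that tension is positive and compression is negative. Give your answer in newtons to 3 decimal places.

N=6 nodes, M=9 members, R=3 reactions → 2N=12, M+R=12
member 0 (0-1): L=2.1059, (cx,cy)=(0.4478,0.8941)
member 1 (0-2): L=2.0440, (cx,cy)=(1.0000,0.0000)
member 2 (1-2): L=2.1813, (cx,cy)=(0.5048,-0.8633)
member 3 (1-3): L=2.0886, (cx,cy)=(0.9997,0.0244)
member 4 (2-3): L=2.1713, (cx,cy)=(0.4546,0.8907)
member 5 (2-4): L=1.8860, (cx,cy)=(1.0000,0.0000)
member 6 (3-4): L=2.1327, (cx,cy)=(0.4215,-0.9068)
member 7 (3-5): L=1.8785, (cx,cy)=(0.9949,0.1006)
member 8 (4-5): L=2.3341, (cx,cy)=(0.4156,0.9096)
solve A·x = −loads:
  F[0-1] = -2123.4264 N (compression)
  F[0-2] = -2530.5551 N (compression)
  F[1-2] = +2141.8892 N (tension)
  F[1-3] = -2032.5690 N (compression)
  F[2-3] = -2075.8818 N (compression)
  F[2-4] = -505.7990 N (compression)
  F[3-4] = +1199.9279 N (tension)
  F[3-5] = -0.0000 N (compression)
  F[4-5] = -0.0000 N (compression)
  Rx@0 = +3481.3900 N
  Ry@0 = +1898.6450 N
  Ry@4 = -1088.1150 N

-2530.555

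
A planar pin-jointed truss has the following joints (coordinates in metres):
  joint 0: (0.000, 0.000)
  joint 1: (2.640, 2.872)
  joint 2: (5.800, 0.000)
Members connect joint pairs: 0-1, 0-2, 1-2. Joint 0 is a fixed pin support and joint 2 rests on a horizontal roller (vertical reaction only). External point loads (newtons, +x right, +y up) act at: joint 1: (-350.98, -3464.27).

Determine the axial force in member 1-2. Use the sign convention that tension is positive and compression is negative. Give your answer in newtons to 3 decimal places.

-2086.065

N=3 nodes, M=3 members, R=3 reactions → 2N=6, M+R=6
member 0 (0-1): L=3.9010, (cx,cy)=(0.6767,0.7362)
member 1 (0-2): L=5.8000, (cx,cy)=(1.0000,0.0000)
member 2 (1-2): L=4.2701, (cx,cy)=(0.7400,-0.6726)
solve A·x = −loads:
  F[0-1] = -2799.7524 N (compression)
  F[0-2] = +1543.7398 N (tension)
  F[1-2] = -2086.0648 N (compression)
  Rx@0 = +350.9800 N
  Ry@0 = +2061.2255 N
  Ry@2 = +1403.0445 N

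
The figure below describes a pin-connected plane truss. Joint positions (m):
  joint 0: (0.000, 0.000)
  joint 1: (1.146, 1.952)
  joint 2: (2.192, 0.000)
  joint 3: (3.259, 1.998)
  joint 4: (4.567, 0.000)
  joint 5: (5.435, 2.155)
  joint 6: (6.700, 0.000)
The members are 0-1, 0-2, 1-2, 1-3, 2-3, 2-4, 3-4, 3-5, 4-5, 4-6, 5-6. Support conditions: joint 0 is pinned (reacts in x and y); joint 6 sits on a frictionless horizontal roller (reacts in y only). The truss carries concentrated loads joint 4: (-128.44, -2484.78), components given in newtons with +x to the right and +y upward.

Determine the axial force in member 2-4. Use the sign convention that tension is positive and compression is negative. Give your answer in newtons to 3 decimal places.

1161.866

N=7 nodes, M=11 members, R=3 reactions → 2N=14, M+R=14
member 0 (0-1): L=2.2635, (cx,cy)=(0.5063,0.8624)
member 1 (0-2): L=2.1920, (cx,cy)=(1.0000,0.0000)
member 2 (1-2): L=2.2146, (cx,cy)=(0.4723,-0.8814)
member 3 (1-3): L=2.1135, (cx,cy)=(0.9998,0.0218)
member 4 (2-3): L=2.2651, (cx,cy)=(0.4711,0.8821)
member 5 (2-4): L=2.3750, (cx,cy)=(1.0000,0.0000)
member 6 (3-4): L=2.3881, (cx,cy)=(0.5477,-0.8367)
member 7 (3-5): L=2.1817, (cx,cy)=(0.9974,0.0720)
member 8 (4-5): L=2.3232, (cx,cy)=(0.3736,0.9276)
member 9 (4-6): L=2.1330, (cx,cy)=(1.0000,0.0000)
member 10 (5-6): L=2.4988, (cx,cy)=(0.5062,-0.8624)
solve A·x = −loads:
  F[0-1] = -917.3026 N (compression)
  F[0-2] = +335.9777 N (tension)
  F[1-2] = +875.7790 N (tension)
  F[1-3] = -878.2752 N (compression)
  F[2-3] = -875.1139 N (compression)
  F[2-4] = +1161.8665 N (tension)
  F[3-4] = +796.5885 N (tension)
  F[3-5] = -1731.1047 N (compression)
  F[4-5] = +1960.2619 N (tension)
  F[4-6] = +994.2312 N (tension)
  F[5-6] = -1963.9798 N (compression)
  Rx@0 = +128.4400 N
  Ry@0 = +791.0501 N
  Ry@6 = +1693.7299 N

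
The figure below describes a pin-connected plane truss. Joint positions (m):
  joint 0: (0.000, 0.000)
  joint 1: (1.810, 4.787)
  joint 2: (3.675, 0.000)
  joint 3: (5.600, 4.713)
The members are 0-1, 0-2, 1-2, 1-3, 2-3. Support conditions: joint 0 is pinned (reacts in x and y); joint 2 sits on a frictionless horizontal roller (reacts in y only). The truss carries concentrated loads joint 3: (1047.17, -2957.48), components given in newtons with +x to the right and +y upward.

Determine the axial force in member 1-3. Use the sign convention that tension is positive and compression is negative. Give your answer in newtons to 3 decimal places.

2237.721

N=4 nodes, M=5 members, R=3 reactions → 2N=8, M+R=8
member 0 (0-1): L=5.1178, (cx,cy)=(0.3537,0.9354)
member 1 (0-2): L=3.6750, (cx,cy)=(1.0000,0.0000)
member 2 (1-2): L=5.1375, (cx,cy)=(0.3630,-0.9318)
member 3 (1-3): L=3.7907, (cx,cy)=(0.9998,-0.0195)
member 4 (2-3): L=5.0910, (cx,cy)=(0.3781,0.9258)
solve A·x = −loads:
  F[0-1] = +3091.9293 N (tension)
  F[0-2] = -46.3537 N (compression)
  F[1-2] = -3150.7184 N (compression)
  F[1-3] = +2237.7213 N (tension)
  F[2-3] = -3147.4765 N (compression)
  Rx@0 = -1047.1700 N
  Ry@0 = -2892.0983 N
  Ry@2 = +5849.5783 N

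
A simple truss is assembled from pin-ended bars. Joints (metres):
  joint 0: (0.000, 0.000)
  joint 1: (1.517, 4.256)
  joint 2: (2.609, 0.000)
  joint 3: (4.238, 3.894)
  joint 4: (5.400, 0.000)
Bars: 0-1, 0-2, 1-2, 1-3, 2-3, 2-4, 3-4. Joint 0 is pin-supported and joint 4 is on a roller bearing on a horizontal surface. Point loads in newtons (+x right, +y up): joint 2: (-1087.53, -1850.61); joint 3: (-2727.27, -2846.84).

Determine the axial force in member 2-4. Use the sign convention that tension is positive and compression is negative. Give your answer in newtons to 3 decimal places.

N=5 nodes, M=7 members, R=3 reactions → 2N=10, M+R=10
member 0 (0-1): L=4.5183, (cx,cy)=(0.3357,0.9420)
member 1 (0-2): L=2.6090, (cx,cy)=(1.0000,0.0000)
member 2 (1-2): L=4.3939, (cx,cy)=(0.2485,-0.9686)
member 3 (1-3): L=2.7450, (cx,cy)=(0.9913,-0.1319)
member 4 (2-3): L=4.2210, (cx,cy)=(0.3859,0.9225)
member 5 (2-4): L=2.7910, (cx,cy)=(1.0000,0.0000)
member 6 (3-4): L=4.0637, (cx,cy)=(0.2859,-0.9582)
solve A·x = −loads:
  F[0-1] = -3753.6452 N (compression)
  F[0-2] = -2554.5231 N (compression)
  F[1-2] = +3958.5043 N (tension)
  F[1-3] = -2263.8510 N (compression)
  F[2-3] = -2150.2780 N (compression)
  F[2-4] = +346.6592 N (tension)
  F[3-4] = -1212.3163 N (compression)
  Rx@0 = +3814.8000 N
  Ry@0 = +3535.7537 N
  Ry@4 = +1161.6963 N

346.659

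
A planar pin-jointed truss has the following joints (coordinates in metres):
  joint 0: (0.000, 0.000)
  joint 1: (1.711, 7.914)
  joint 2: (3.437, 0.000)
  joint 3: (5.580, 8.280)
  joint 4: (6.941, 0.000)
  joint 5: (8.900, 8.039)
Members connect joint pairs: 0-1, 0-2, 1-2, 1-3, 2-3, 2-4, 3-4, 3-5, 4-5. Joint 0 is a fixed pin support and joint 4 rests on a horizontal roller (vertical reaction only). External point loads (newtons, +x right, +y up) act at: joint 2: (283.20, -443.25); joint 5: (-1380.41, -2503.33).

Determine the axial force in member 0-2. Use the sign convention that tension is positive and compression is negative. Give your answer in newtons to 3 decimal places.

N=6 nodes, M=9 members, R=3 reactions → 2N=12, M+R=12
member 0 (0-1): L=8.0968, (cx,cy)=(0.2113,0.9774)
member 1 (0-2): L=3.4370, (cx,cy)=(1.0000,0.0000)
member 2 (1-2): L=8.1000, (cx,cy)=(0.2131,-0.9770)
member 3 (1-3): L=3.8863, (cx,cy)=(0.9956,0.0942)
member 4 (2-3): L=8.5528, (cx,cy)=(0.2506,0.9681)
member 5 (2-4): L=3.5040, (cx,cy)=(1.0000,0.0000)
member 6 (3-4): L=8.3911, (cx,cy)=(0.1622,-0.9868)
member 7 (3-5): L=3.3287, (cx,cy)=(0.9974,-0.0724)
member 8 (4-5): L=8.2742, (cx,cy)=(0.2368,0.9716)
solve A·x = −loads:
  F[0-1] = -1141.7967 N (compression)
  F[0-2] = -855.9291 N (compression)
  F[1-2] = +1096.2669 N (tension)
  F[1-3] = -476.9997 N (compression)
  F[2-3] = -648.5269 N (compression)
  F[2-4] = -743.0352 N (compression)
  F[3-4] = +737.4776 N (tension)
  F[3-5] = -758.9821 N (compression)
  F[4-5] = -2633.1445 N (compression)
  Rx@0 = +1097.2100 N
  Ry@0 = +1116.0122 N
  Ry@4 = +1830.5678 N

-855.929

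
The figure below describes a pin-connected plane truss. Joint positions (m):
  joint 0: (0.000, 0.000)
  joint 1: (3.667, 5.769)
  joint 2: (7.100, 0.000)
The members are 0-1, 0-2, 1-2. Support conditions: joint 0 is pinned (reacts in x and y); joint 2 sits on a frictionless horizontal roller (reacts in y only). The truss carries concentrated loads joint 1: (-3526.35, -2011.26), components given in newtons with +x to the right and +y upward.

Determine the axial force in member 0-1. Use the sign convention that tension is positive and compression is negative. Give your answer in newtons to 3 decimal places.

N=3 nodes, M=3 members, R=3 reactions → 2N=6, M+R=6
member 0 (0-1): L=6.8358, (cx,cy)=(0.5364,0.8439)
member 1 (0-2): L=7.1000, (cx,cy)=(1.0000,0.0000)
member 2 (1-2): L=6.7132, (cx,cy)=(0.5114,-0.8594)
solve A·x = −loads:
  F[0-1] = -4547.4527 N (compression)
  F[0-2] = -1086.9145 N (compression)
  F[1-2] = +2125.4465 N (tension)
  Rx@0 = +3526.3500 N
  Ry@0 = +3837.7702 N
  Ry@2 = -1826.5102 N

-4547.453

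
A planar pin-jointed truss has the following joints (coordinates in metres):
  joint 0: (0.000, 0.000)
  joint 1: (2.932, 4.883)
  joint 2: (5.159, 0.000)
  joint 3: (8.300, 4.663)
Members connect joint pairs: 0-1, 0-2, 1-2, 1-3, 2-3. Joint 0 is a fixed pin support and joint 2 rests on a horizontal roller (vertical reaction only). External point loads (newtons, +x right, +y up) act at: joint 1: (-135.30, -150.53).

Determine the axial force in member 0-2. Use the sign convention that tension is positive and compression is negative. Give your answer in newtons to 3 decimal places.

-19.388

N=4 nodes, M=5 members, R=3 reactions → 2N=8, M+R=8
member 0 (0-1): L=5.6956, (cx,cy)=(0.5148,0.8573)
member 1 (0-2): L=5.1590, (cx,cy)=(1.0000,0.0000)
member 2 (1-2): L=5.3669, (cx,cy)=(0.4150,-0.9098)
member 3 (1-3): L=5.3725, (cx,cy)=(0.9992,-0.0409)
member 4 (2-3): L=5.6222, (cx,cy)=(0.5587,0.8294)
solve A·x = −loads:
  F[0-1] = -225.1677 N (compression)
  F[0-2] = -19.3882 N (compression)
  F[1-2] = +46.7238 N (tension)
  F[1-3] = -0.0000 N (compression)
  F[2-3] = +0.0000 N (tension)
  Rx@0 = +135.3000 N
  Ry@0 = +193.0413 N
  Ry@2 = -42.5113 N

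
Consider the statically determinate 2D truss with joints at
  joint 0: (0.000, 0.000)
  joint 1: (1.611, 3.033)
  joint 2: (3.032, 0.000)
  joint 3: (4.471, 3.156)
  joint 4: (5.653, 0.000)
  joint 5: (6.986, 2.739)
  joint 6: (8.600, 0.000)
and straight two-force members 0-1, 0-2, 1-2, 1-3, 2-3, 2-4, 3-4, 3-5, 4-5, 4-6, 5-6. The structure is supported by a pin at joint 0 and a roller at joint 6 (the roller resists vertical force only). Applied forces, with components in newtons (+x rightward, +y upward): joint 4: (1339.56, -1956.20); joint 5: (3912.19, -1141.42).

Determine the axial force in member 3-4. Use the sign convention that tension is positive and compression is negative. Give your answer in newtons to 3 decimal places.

-508.161

N=7 nodes, M=11 members, R=3 reactions → 2N=14, M+R=14
member 0 (0-1): L=3.4343, (cx,cy)=(0.4691,0.8831)
member 1 (0-2): L=3.0320, (cx,cy)=(1.0000,0.0000)
member 2 (1-2): L=3.3494, (cx,cy)=(0.4243,-0.9055)
member 3 (1-3): L=2.8626, (cx,cy)=(0.9991,0.0430)
member 4 (2-3): L=3.4686, (cx,cy)=(0.4149,0.9099)
member 5 (2-4): L=2.6210, (cx,cy)=(1.0000,0.0000)
member 6 (3-4): L=3.3701, (cx,cy)=(0.3507,-0.9365)
member 7 (3-5): L=2.5493, (cx,cy)=(0.9865,-0.1636)
member 8 (4-5): L=3.0461, (cx,cy)=(0.4376,0.8992)
member 9 (4-6): L=2.9470, (cx,cy)=(1.0000,0.0000)
member 10 (5-6): L=3.1792, (cx,cy)=(0.5077,-0.8615)
solve A·x = −loads:
  F[0-1] = +409.2534 N (tension)
  F[0-2] = +5059.7728 N (tension)
  F[1-2] = -382.3127 N (compression)
  F[1-3] = +354.5038 N (tension)
  F[2-3] = +380.4888 N (tension)
  F[2-4] = +4739.7213 N (tension)
  F[3-4] = -508.1610 N (compression)
  F[3-5] = +699.6813 N (tension)
  F[4-5] = +2704.8096 N (tension)
  F[4-6] = +2038.3023 N (tension)
  F[5-6] = -4014.9367 N (compression)
  Rx@0 = -5251.7500 N
  Ry@0 = -361.4320 N
  Ry@6 = +3459.0520 N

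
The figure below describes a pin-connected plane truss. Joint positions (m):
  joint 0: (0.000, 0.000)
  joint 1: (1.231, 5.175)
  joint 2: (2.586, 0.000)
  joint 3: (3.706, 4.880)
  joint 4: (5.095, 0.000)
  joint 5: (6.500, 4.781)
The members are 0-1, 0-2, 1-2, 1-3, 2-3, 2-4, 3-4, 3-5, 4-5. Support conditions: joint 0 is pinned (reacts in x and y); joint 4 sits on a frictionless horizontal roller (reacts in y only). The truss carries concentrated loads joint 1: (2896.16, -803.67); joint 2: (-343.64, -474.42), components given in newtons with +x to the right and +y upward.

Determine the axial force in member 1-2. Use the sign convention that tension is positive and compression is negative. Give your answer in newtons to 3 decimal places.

N=6 nodes, M=9 members, R=3 reactions → 2N=12, M+R=12
member 0 (0-1): L=5.3194, (cx,cy)=(0.2314,0.9729)
member 1 (0-2): L=2.5860, (cx,cy)=(1.0000,0.0000)
member 2 (1-2): L=5.3495, (cx,cy)=(0.2533,-0.9674)
member 3 (1-3): L=2.4925, (cx,cy)=(0.9930,-0.1184)
member 4 (2-3): L=5.0069, (cx,cy)=(0.2237,0.9747)
member 5 (2-4): L=2.5090, (cx,cy)=(1.0000,0.0000)
member 6 (3-4): L=5.0738, (cx,cy)=(0.2738,-0.9618)
member 7 (3-5): L=2.7958, (cx,cy)=(0.9994,-0.0354)
member 8 (4-5): L=4.9832, (cx,cy)=(0.2819,0.9594)
solve A·x = −loads:
  F[0-1] = +2157.0682 N (tension)
  F[0-2] = +2053.3373 N (tension)
  F[1-2] = -2791.8160 N (compression)
  F[1-3] = -1701.7800 N (compression)
  F[2-3] = +3257.7428 N (tension)
  F[2-4] = +961.0866 N (tension)
  F[3-4] = -3510.7179 N (compression)
  F[3-5] = -0.0000 N (compression)
  F[4-5] = +0.0000 N (tension)
  Rx@0 = -2552.5200 N
  Ry@0 = -2098.5137 N
  Ry@4 = +3376.6037 N

-2791.816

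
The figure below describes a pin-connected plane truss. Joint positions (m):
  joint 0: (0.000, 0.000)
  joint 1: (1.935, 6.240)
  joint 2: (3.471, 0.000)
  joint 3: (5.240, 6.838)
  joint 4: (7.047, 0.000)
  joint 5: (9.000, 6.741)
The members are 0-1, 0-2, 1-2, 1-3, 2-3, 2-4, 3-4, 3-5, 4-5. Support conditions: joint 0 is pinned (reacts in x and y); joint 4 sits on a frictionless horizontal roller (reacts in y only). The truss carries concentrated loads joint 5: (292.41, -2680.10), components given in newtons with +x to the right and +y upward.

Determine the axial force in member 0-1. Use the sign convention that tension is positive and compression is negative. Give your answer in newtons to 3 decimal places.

1070.506

N=6 nodes, M=9 members, R=3 reactions → 2N=12, M+R=12
member 0 (0-1): L=6.5331, (cx,cy)=(0.2962,0.9551)
member 1 (0-2): L=3.4710, (cx,cy)=(1.0000,0.0000)
member 2 (1-2): L=6.4263, (cx,cy)=(0.2390,-0.9710)
member 3 (1-3): L=3.3587, (cx,cy)=(0.9840,0.1780)
member 4 (2-3): L=7.0631, (cx,cy)=(0.2505,0.9681)
member 5 (2-4): L=3.5760, (cx,cy)=(1.0000,0.0000)
member 6 (3-4): L=7.0727, (cx,cy)=(0.2555,-0.9668)
member 7 (3-5): L=3.7613, (cx,cy)=(0.9997,-0.0258)
member 8 (4-5): L=7.0182, (cx,cy)=(0.2783,0.9605)
solve A·x = −loads:
  F[0-1] = +1070.5057 N (tension)
  F[0-2] = -24.6551 N (compression)
  F[1-2] = -951.5332 N (compression)
  F[1-3] = +553.3410 N (tension)
  F[2-3] = +954.3706 N (tension)
  F[2-4] = -491.1176 N (compression)
  F[3-4] = -1085.8821 N (compression)
  F[3-5] = +1061.3108 N (tension)
  F[4-5] = -2761.8182 N (compression)
  Rx@0 = -292.4100 N
  Ry@0 = -1022.4736 N
  Ry@4 = +3702.5736 N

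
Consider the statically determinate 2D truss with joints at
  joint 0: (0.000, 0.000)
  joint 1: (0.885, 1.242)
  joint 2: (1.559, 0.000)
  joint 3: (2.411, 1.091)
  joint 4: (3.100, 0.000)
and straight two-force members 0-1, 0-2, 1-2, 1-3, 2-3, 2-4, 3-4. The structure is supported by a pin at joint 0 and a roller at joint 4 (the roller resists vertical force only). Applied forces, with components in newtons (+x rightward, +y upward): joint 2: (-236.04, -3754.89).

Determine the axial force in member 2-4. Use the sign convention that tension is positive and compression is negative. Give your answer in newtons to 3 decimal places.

N=5 nodes, M=7 members, R=3 reactions → 2N=10, M+R=10
member 0 (0-1): L=1.5251, (cx,cy)=(0.5803,0.8144)
member 1 (0-2): L=1.5590, (cx,cy)=(1.0000,0.0000)
member 2 (1-2): L=1.4131, (cx,cy)=(0.4770,-0.8789)
member 3 (1-3): L=1.5335, (cx,cy)=(0.9951,-0.0985)
member 4 (2-3): L=1.3843, (cx,cy)=(0.6155,0.7881)
member 5 (2-4): L=1.5410, (cx,cy)=(1.0000,0.0000)
member 6 (3-4): L=1.2903, (cx,cy)=(0.5340,-0.8455)
solve A·x = −loads:
  F[0-1] = -2291.9320 N (compression)
  F[0-2] = +1093.9851 N (tension)
  F[1-2] = +2402.4197 N (tension)
  F[1-3] = -2487.9916 N (compression)
  F[2-3] = +2085.0892 N (tension)
  F[2-4] = +1192.5487 N (tension)
  F[3-4] = -2233.3885 N (compression)
  Rx@0 = +236.0400 N
  Ry@0 = +1866.5437 N
  Ry@4 = +1888.3463 N

1192.549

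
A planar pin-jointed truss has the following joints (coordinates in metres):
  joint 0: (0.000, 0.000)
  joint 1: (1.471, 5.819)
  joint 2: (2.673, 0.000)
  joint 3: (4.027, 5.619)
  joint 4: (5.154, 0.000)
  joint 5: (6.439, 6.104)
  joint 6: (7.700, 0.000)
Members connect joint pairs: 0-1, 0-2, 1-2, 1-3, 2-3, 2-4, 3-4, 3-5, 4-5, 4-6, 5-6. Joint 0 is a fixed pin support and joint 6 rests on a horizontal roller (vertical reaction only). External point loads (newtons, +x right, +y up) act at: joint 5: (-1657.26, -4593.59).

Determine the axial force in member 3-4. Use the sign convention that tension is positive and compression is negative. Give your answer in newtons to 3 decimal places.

N=7 nodes, M=11 members, R=3 reactions → 2N=14, M+R=14
member 0 (0-1): L=6.0020, (cx,cy)=(0.2451,0.9695)
member 1 (0-2): L=2.6730, (cx,cy)=(1.0000,0.0000)
member 2 (1-2): L=5.9418, (cx,cy)=(0.2023,-0.9793)
member 3 (1-3): L=2.5638, (cx,cy)=(0.9970,-0.0780)
member 4 (2-3): L=5.7798, (cx,cy)=(0.2343,0.9722)
member 5 (2-4): L=2.4810, (cx,cy)=(1.0000,0.0000)
member 6 (3-4): L=5.7309, (cx,cy)=(0.1967,-0.9805)
member 7 (3-5): L=2.4603, (cx,cy)=(0.9804,0.1971)
member 8 (4-5): L=6.2378, (cx,cy)=(0.2060,0.9786)
member 9 (4-6): L=2.5460, (cx,cy)=(1.0000,0.0000)
member 10 (5-6): L=6.2329, (cx,cy)=(0.2023,-0.9793)
solve A·x = −loads:
  F[0-1] = -2131.0218 N (compression)
  F[0-2] = -1134.9829 N (compression)
  F[1-2] = +2186.7212 N (tension)
  F[1-3] = -967.5861 N (compression)
  F[2-3] = -2202.8072 N (compression)
  F[2-4] = -176.5867 N (compression)
  F[3-4] = +1733.6001 N (tension)
  F[3-5] = -1858.0517 N (compression)
  F[4-5] = -1737.0045 N (compression)
  F[4-6] = +522.1581 N (tension)
  F[5-6] = -2580.9316 N (compression)
  Rx@0 = +1657.2600 N
  Ry@0 = +2066.0301 N
  Ry@6 = +2527.5599 N

1733.600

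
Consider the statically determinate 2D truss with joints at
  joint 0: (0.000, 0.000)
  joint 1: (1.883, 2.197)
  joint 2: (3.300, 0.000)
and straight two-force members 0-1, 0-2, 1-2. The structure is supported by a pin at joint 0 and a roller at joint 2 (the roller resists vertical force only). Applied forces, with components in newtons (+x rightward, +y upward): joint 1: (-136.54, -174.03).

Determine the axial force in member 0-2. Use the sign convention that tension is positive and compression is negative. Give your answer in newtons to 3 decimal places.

N=3 nodes, M=3 members, R=3 reactions → 2N=6, M+R=6
member 0 (0-1): L=2.8935, (cx,cy)=(0.6508,0.7593)
member 1 (0-2): L=3.3000, (cx,cy)=(1.0000,0.0000)
member 2 (1-2): L=2.6143, (cx,cy)=(0.5420,-0.8404)
solve A·x = −loads:
  F[0-1] = -218.1405 N (compression)
  F[0-2] = +5.4178 N (tension)
  F[1-2] = -9.9956 N (compression)
  Rx@0 = +136.5400 N
  Ry@0 = +165.6300 N
  Ry@2 = +8.4000 N

5.418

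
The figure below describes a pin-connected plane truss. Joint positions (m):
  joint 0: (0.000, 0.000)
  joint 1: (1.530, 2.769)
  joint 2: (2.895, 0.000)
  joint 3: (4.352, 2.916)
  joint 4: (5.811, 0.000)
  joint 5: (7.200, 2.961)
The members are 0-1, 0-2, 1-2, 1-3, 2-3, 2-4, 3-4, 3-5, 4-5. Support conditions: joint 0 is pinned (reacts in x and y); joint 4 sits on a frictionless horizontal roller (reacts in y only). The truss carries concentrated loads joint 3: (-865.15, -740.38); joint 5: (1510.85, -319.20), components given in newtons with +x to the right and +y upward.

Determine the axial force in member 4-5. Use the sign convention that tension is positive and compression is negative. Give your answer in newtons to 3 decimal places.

N=6 nodes, M=9 members, R=3 reactions → 2N=12, M+R=12
member 0 (0-1): L=3.1636, (cx,cy)=(0.4836,0.8753)
member 1 (0-2): L=2.8950, (cx,cy)=(1.0000,0.0000)
member 2 (1-2): L=3.0872, (cx,cy)=(0.4422,-0.8969)
member 3 (1-3): L=2.8258, (cx,cy)=(0.9986,0.0520)
member 4 (2-3): L=3.2597, (cx,cy)=(0.4470,0.8945)
member 5 (2-4): L=2.9160, (cx,cy)=(1.0000,0.0000)
member 6 (3-4): L=3.2606, (cx,cy)=(0.4475,-0.8943)
member 7 (3-5): L=2.8484, (cx,cy)=(0.9999,0.0158)
member 8 (4-5): L=3.2706, (cx,cy)=(0.4247,0.9053)
solve A·x = −loads:
  F[0-1] = +258.3462 N (tension)
  F[0-2] = +520.7563 N (tension)
  F[1-2] = -238.7195 N (compression)
  F[1-3] = +230.8068 N (tension)
  F[2-3] = +239.3572 N (tension)
  F[2-4] = +308.2207 N (tension)
  F[3-4] = -1051.1738 N (compression)
  F[3-5] = +1673.1952 N (tension)
  F[4-5] = -381.7737 N (compression)
  Rx@0 = -645.7000 N
  Ry@0 = -226.1235 N
  Ry@4 = +1285.7035 N

-381.774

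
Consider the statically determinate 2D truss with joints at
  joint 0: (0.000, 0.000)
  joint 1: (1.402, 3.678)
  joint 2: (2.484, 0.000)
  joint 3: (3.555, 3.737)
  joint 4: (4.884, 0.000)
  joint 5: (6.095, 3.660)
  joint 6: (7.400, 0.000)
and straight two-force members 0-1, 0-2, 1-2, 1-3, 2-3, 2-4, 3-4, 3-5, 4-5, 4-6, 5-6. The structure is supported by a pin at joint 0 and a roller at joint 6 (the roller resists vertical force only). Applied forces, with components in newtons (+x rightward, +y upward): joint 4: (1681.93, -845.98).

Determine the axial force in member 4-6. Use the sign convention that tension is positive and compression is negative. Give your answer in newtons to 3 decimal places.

199.083

N=7 nodes, M=11 members, R=3 reactions → 2N=14, M+R=14
member 0 (0-1): L=3.9362, (cx,cy)=(0.3562,0.9344)
member 1 (0-2): L=2.4840, (cx,cy)=(1.0000,0.0000)
member 2 (1-2): L=3.8339, (cx,cy)=(0.2822,-0.9593)
member 3 (1-3): L=2.1538, (cx,cy)=(0.9996,0.0274)
member 4 (2-3): L=3.8874, (cx,cy)=(0.2755,0.9613)
member 5 (2-4): L=2.4000, (cx,cy)=(1.0000,0.0000)
member 6 (3-4): L=3.9663, (cx,cy)=(0.3351,-0.9422)
member 7 (3-5): L=2.5412, (cx,cy)=(0.9995,-0.0303)
member 8 (4-5): L=3.8551, (cx,cy)=(0.3141,0.9494)
member 9 (4-6): L=2.5160, (cx,cy)=(1.0000,0.0000)
member 10 (5-6): L=3.8857, (cx,cy)=(0.3358,-0.9419)
solve A·x = −loads:
  F[0-1] = -307.8216 N (compression)
  F[0-2] = +1791.5716 N (tension)
  F[1-2] = +294.3167 N (tension)
  F[1-3] = -192.7768 N (compression)
  F[2-3] = -293.7192 N (compression)
  F[2-4] = +1955.5548 N (tension)
  F[3-4] = +317.5079 N (tension)
  F[3-5] = -380.1882 N (compression)
  F[4-5] = +575.9822 N (tension)
  F[4-6] = +199.0827 N (tension)
  F[5-6] = -592.7774 N (compression)
  Rx@0 = -1681.9300 N
  Ry@0 = +287.6332 N
  Ry@6 = +558.3468 N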